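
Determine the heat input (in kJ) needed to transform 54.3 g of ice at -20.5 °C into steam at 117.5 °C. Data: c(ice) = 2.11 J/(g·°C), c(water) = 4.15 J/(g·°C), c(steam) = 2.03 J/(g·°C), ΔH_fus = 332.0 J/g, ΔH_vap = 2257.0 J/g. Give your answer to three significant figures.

q = 167 kJ

q1 (heat ice -20.5→0.0 °C): 54.3 × 2.11 × 20.5 = 2349 J
q2 (melt at 0 °C): 54.3 × 332.0 = 18028 J
q3 (heat water 0.0→100.0 °C): 54.3 × 4.15 × 100.0 = 22535 J
q4 (vaporize at 100 °C): 54.3 × 2257.0 = 122555 J
q5 (heat steam 100.0→117.5 °C): 54.3 × 2.03 × 17.5 = 1929 J
Total: 2349 + 18028 + 22535 + 122555 + 1929 = 167396 J = 167 kJ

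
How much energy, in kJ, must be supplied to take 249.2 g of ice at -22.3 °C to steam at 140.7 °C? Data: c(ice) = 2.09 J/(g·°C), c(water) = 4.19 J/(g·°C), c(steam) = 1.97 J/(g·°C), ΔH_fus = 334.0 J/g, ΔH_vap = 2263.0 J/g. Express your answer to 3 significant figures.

q1 (heat ice -22.3→0.0 °C): 249.2 × 2.09 × 22.3 = 11614 J
q2 (melt at 0 °C): 249.2 × 334.0 = 83233 J
q3 (heat water 0.0→100.0 °C): 249.2 × 4.19 × 100.0 = 104415 J
q4 (vaporize at 100 °C): 249.2 × 2263.0 = 563940 J
q5 (heat steam 100.0→140.7 °C): 249.2 × 1.97 × 40.7 = 19981 J
Total: 11614 + 83233 + 104415 + 563940 + 19981 = 783183 J = 783 kJ

q = 783 kJ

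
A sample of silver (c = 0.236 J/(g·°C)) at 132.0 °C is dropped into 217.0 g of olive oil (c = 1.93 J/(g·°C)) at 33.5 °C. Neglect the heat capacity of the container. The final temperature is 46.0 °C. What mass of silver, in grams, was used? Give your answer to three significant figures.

m = 258 g

q_gained = (217.0 × 1.93) × (46.0 − 33.5) = 5235 J
q_lost = m × 0.236 × (132.0 − 46.0) = 20.296 m
m = 5235 / 20.296 = 258 g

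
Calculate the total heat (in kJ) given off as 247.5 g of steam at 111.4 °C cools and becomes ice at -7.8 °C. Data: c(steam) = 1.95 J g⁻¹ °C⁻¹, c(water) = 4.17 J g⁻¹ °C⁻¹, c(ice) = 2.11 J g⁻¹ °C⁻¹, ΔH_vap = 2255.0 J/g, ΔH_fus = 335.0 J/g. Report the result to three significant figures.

q1 (cool steam 111.4→100 °C): 247.5 × 1.95 × 11.4 = 5502 J
q2 (condense at 100 °C): 247.5 × 2255.0 = 558113 J
q3 (cool water 100→0 °C): 247.5 × 4.17 × 100.0 = 103208 J
q4 (freeze at 0 °C): 247.5 × 335.0 = 82913 J
q5 (cool ice 0→-7.8 °C): 247.5 × 2.11 × 7.8 = 4073 J
Total: 5502 + 558113 + 103208 + 82913 + 4073 = 753809 J = 754 kJ

q = 754 kJ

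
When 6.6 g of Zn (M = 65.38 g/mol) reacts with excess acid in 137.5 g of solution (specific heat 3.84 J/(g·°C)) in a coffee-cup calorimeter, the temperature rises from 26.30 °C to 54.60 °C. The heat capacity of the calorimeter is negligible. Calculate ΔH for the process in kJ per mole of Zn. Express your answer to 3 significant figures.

|ΔT| = |54.60 − 26.30| = 28.30 °C
|q_surr| = (137.5 × 3.84) × 28.30 = 528 × 28.30 = 14940 J
n(Zn) = 6.6 / 65.38 = 0.1009 mol
Temperature rose, so q_rxn = −|q_surr| = -14.94 kJ
ΔH = q_rxn / n = -148.1 kJ/mol

ΔH = -148 kJ/mol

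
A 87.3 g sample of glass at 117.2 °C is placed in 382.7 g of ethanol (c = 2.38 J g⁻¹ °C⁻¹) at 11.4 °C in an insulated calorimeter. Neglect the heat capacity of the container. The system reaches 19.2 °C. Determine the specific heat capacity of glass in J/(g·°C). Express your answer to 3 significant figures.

c = 0.830 J/(g·°C)

q_gained = (382.7 × 2.38) × (19.2 − 11.4) = 7104 J
q_lost = 87.3 × c × (117.2 − 19.2) = 8555.4 c
Set equal: c = 7104 / 8555.4 = 0.830 J/(g·°C)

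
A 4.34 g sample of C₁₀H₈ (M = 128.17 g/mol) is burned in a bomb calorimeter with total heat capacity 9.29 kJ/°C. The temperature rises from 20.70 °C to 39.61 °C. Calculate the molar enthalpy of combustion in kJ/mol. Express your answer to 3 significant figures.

ΔT = 39.61 − 20.70 = 18.91 °C
q_cal = C_cal × ΔT = 9.29 × 18.91 = 175.6739 kJ
n = 4.34 / 128.17 = 0.03386 mol
q_rxn = −q_cal = -175.6739 kJ
ΔH = -175.6739 / 0.03386 = -5188 kJ/mol

ΔH = -5190 kJ/mol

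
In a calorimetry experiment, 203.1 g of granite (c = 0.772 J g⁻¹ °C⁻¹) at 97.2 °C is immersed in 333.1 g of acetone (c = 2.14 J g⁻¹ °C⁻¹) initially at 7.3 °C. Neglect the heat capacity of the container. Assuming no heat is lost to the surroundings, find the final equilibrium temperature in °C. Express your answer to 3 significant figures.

T_f = 23.5 °C

Heat lost by granite = heat gained by acetone.
(203.1)(0.772)(97.2 − T) = (333.1)(2.14)(T − 7.3)
156.7932 (97.2 − T) = 712.834 (T − 7.3)
15240 − 156.7932 T = 712.834 T − 5203.7
20443.7 = 869.6272 T
T = 23.51 °C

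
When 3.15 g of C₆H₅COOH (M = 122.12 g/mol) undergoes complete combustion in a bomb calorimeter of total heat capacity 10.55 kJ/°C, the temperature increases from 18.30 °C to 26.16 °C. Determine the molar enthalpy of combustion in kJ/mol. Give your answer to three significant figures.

ΔT = 26.16 − 18.30 = 7.86 °C
q_cal = C_cal × ΔT = 10.55 × 7.86 = 82.923 kJ
n = 3.15 / 122.12 = 0.025794 mol
q_rxn = −q_cal = -82.923 kJ
ΔH = -82.923 / 0.025794 = -3214.8 kJ/mol

ΔH = -3210 kJ/mol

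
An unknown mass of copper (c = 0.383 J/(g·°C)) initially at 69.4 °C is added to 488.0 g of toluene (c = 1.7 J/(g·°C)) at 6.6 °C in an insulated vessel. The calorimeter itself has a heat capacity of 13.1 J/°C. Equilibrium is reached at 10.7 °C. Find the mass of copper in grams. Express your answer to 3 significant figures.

m = 154 g

q_gained = (488.0 × 1.7 + 13.1) × (10.7 − 6.6) = 3455 J
q_lost = m × 0.383 × (69.4 − 10.7) = 22.4821 m
m = 3455 / 22.4821 = 154 g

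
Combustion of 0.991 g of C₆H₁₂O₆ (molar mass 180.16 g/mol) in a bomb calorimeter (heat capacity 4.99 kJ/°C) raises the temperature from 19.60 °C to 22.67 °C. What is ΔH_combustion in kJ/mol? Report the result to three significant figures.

ΔT = 22.67 − 19.60 = 3.07 °C
q_cal = C_cal × ΔT = 4.99 × 3.07 = 15.3193 kJ
n = 0.991 / 180.16 = 0.005501 mol
q_rxn = −q_cal = -15.3193 kJ
ΔH = -15.3193 / 0.005501 = -2784.8 kJ/mol

ΔH = -2780 kJ/mol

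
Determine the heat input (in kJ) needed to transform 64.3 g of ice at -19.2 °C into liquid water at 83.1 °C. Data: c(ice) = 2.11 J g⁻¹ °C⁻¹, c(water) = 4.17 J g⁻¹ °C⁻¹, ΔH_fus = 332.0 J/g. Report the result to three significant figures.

q = 46.2 kJ

q1 (heat ice -19.2→0.0 °C): 64.3 × 2.11 × 19.2 = 2605 J
q2 (melt at 0 °C): 64.3 × 332.0 = 21348 J
q3 (heat water 0.0→83.1 °C): 64.3 × 4.17 × 83.1 = 22282 J
Total: 2605 + 21348 + 22282 = 46235 J = 46.2 kJ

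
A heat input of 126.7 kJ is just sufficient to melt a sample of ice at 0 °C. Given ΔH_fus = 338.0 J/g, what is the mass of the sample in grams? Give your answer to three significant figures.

m = q / ΔH_fus = 126700 J / 338.0 J/g = 375 g

m = 375 g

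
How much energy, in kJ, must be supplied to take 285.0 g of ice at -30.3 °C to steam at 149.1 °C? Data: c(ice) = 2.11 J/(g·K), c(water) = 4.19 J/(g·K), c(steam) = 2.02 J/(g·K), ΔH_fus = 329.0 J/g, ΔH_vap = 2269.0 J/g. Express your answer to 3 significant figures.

q = 906 kJ

q1 (heat ice -30.3→0.0 °C): 285.0 × 2.11 × 30.3 = 18221 J
q2 (melt at 0 °C): 285.0 × 329.0 = 93765 J
q3 (heat water 0.0→100.0 °C): 285.0 × 4.19 × 100.0 = 119415 J
q4 (vaporize at 100 °C): 285.0 × 2269.0 = 646665 J
q5 (heat steam 100.0→149.1 °C): 285.0 × 2.02 × 49.1 = 28267 J
Total: 18221 + 93765 + 119415 + 646665 + 28267 = 906333 J = 906 kJ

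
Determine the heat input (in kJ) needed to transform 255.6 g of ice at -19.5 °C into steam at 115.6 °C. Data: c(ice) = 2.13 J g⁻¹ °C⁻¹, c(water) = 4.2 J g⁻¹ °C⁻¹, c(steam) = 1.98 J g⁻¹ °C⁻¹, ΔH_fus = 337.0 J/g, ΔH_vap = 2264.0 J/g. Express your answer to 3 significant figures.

q = 791 kJ

q1 (heat ice -19.5→0.0 °C): 255.6 × 2.13 × 19.5 = 10616 J
q2 (melt at 0 °C): 255.6 × 337.0 = 86137 J
q3 (heat water 0.0→100.0 °C): 255.6 × 4.2 × 100.0 = 107352 J
q4 (vaporize at 100 °C): 255.6 × 2264.0 = 578678 J
q5 (heat steam 100.0→115.6 °C): 255.6 × 1.98 × 15.6 = 7895 J
Total: 10616 + 86137 + 107352 + 578678 + 7895 = 790678 J = 791 kJ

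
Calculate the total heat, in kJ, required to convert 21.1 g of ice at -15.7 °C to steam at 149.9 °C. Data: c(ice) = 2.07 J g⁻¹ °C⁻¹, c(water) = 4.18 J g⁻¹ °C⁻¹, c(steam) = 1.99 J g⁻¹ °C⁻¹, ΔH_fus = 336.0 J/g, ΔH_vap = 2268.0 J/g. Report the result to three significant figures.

q1 (heat ice -15.7→0.0 °C): 21.1 × 2.07 × 15.7 = 686 J
q2 (melt at 0 °C): 21.1 × 336.0 = 7090 J
q3 (heat water 0.0→100.0 °C): 21.1 × 4.18 × 100.0 = 8820 J
q4 (vaporize at 100 °C): 21.1 × 2268.0 = 47855 J
q5 (heat steam 100.0→149.9 °C): 21.1 × 1.99 × 49.9 = 2095 J
Total: 686 + 7090 + 8820 + 47855 + 2095 = 66546 J = 66.5 kJ

q = 66.5 kJ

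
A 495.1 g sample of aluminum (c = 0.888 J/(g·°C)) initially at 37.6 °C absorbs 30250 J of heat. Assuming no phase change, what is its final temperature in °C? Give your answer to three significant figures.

ΔT = q / (m c) = 30250 / (495.1 × 0.888) = 68.80 °C
T_f = 37.6 + 68.80 = 106.40 °C

T_f = 106 °C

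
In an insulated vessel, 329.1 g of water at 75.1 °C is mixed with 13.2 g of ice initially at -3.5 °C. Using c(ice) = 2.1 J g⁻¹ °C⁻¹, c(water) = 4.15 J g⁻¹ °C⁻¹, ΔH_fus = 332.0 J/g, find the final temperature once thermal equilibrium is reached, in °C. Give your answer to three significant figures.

Heat to bring ice to 0 °C and melt it: q₁ = 13.2×2.1×3.5 + 13.2×332.0 = 4479.4 J
Heat the water can supply cooling to 0 °C: 329.1×4.15×75.1 = 102569 J > q₁, so all ice melts.
Energy balance: 329.1×4.15×(75.1 − T) = 4479.4 + 13.2×4.15×(T − 0)
1365.765(75.1 − T) = 4479.4 + 54.78 T
102569 − 4479.4 = 1420.545 T
T = 98089.6 / 1420.545 = 69.05 °C

T_f = 69.1 °C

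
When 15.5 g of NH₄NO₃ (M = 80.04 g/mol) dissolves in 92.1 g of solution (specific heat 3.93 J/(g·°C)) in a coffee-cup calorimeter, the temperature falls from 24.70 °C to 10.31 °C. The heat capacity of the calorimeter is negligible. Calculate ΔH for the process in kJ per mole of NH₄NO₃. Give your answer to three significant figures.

|ΔT| = |10.31 − 24.70| = 14.39 °C
|q_surr| = (92.1 × 3.93) × 14.39 = 361.953 × 14.39 = 5209 J
n(NH₄NO₃) = 15.5 / 80.04 = 0.1937 mol
Temperature fell, so q_rxn = +|q_surr| = 5.209 kJ
ΔH = q_rxn / n = 26.89 kJ/mol

ΔH = 26.9 kJ/mol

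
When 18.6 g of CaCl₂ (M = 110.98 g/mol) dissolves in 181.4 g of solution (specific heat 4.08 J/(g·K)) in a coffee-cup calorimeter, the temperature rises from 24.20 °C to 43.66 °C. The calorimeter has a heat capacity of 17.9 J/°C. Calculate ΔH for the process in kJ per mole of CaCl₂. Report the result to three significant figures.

ΔH = -88.0 kJ/mol

|ΔT| = |43.66 − 24.20| = 19.46 °C
|q_surr| = (181.4 × 4.08 + 17.9) × 19.46 = 758.012 × 19.46 = 14750 J
n(CaCl₂) = 18.6 / 110.98 = 0.1676 mol
Temperature rose, so q_rxn = −|q_surr| = -14.75 kJ
ΔH = q_rxn / n = -88.01 kJ/mol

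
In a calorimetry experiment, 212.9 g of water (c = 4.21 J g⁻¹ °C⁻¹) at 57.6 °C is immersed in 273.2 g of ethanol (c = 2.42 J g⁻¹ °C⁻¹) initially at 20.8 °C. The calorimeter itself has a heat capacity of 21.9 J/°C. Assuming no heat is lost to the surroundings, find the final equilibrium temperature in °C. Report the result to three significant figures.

T_f = 41.7 °C

Heat lost by water = heat gained by ethanol + calorimeter.
(212.9)(4.21)(57.6 − T) = [(273.2)(2.42) + 21.9](T − 20.8)
896.309 (57.6 − T) = 683.044 (T − 20.8)
51627 − 896.309 T = 683.044 T − 14207
65834 = 1579.353 T
T = 41.68 °C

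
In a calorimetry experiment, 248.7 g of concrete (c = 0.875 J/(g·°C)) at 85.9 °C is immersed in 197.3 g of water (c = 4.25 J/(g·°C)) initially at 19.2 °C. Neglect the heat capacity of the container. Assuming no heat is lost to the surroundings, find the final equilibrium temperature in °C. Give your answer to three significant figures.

Heat lost by concrete = heat gained by water.
(248.7)(0.875)(85.9 − T) = (197.3)(4.25)(T − 19.2)
217.6125 (85.9 − T) = 838.525 (T − 19.2)
18693 − 217.6125 T = 838.525 T − 16100
34793 = 1056.1375 T
T = 32.94 °C

T_f = 32.9 °C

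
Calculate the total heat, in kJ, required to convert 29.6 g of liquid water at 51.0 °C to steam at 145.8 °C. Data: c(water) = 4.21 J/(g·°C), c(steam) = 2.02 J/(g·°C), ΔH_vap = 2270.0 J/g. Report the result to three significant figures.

q1 (heat water 51.0→100.0 °C): 29.6 × 4.21 × 49.0 = 6106 J
q2 (vaporize at 100 °C): 29.6 × 2270.0 = 67192 J
q3 (heat steam 100.0→145.8 °C): 29.6 × 2.02 × 45.8 = 2738 J
Total: 6106 + 67192 + 2738 = 76036 J = 76.0 kJ

q = 76.0 kJ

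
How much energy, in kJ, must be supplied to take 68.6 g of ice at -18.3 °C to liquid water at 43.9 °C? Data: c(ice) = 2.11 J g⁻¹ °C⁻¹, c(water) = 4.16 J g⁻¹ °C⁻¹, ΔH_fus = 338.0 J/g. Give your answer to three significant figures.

q = 38.4 kJ

q1 (heat ice -18.3→0.0 °C): 68.6 × 2.11 × 18.3 = 2649 J
q2 (melt at 0 °C): 68.6 × 338.0 = 23187 J
q3 (heat water 0.0→43.9 °C): 68.6 × 4.16 × 43.9 = 12528 J
Total: 2649 + 23187 + 12528 = 38364 J = 38.4 kJ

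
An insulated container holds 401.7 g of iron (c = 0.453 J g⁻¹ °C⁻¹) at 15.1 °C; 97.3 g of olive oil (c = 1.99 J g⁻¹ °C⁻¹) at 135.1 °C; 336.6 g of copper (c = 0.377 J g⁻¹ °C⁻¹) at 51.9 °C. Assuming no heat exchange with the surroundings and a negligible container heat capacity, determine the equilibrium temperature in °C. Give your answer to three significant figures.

Σ mᵢcᵢ(T − Tᵢ) = 0  ⇒  T = Σ mᵢcᵢTᵢ / Σ mᵢcᵢ
Σ mᵢcᵢ = 401.7×0.453 + 97.3×1.99 + 336.6×0.377 = 502.4953
Σ mᵢcᵢTᵢ = 181.9701×15.1 + 193.627×135.1 + 126.8982×51.9 = 35493
T = 35493 / 502.4953 = 70.63 °C

T_f = 70.6 °C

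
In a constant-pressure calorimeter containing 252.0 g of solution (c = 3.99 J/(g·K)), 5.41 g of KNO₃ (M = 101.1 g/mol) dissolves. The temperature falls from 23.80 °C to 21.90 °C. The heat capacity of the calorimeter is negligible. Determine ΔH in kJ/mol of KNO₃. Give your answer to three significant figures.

ΔH = 35.7 kJ/mol

|ΔT| = |21.90 − 23.80| = 1.90 °C
|q_surr| = (252.0 × 3.99) × 1.90 = 1005.48 × 1.90 = 1910 J
n(KNO₃) = 5.41 / 101.1 = 0.05351 mol
Temperature fell, so q_rxn = +|q_surr| = 1.910 kJ
ΔH = q_rxn / n = 35.69 kJ/mol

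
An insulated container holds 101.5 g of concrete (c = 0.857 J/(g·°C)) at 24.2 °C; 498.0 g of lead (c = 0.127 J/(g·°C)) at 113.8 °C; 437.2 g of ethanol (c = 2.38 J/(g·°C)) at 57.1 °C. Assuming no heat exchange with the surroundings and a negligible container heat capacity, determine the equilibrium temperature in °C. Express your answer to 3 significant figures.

Σ mᵢcᵢ(T − Tᵢ) = 0  ⇒  T = Σ mᵢcᵢTᵢ / Σ mᵢcᵢ
Σ mᵢcᵢ = 101.5×0.857 + 498.0×0.127 + 437.2×2.38 = 1190.7675
Σ mᵢcᵢTᵢ = 86.9855×24.2 + 63.246×113.8 + 1040.536×57.1 = 68717
T = 68717 / 1190.7675 = 57.71 °C

T_f = 57.7 °C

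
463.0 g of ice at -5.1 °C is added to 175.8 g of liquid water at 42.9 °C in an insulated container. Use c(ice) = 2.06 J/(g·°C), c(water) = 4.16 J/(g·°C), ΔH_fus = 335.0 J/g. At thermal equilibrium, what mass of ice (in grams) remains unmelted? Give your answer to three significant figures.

Heat to warm all ice to 0 °C: 463.0×2.06×5.1 = 4864.3 J
Heat released by water cooling to 0 °C: 175.8×4.16×42.9 = 31374 J
31374 J < 4864.3 + 463.0×335.0 = 159969.3 J, so not all ice melts; final T = 0 °C.
Heat left for melting: 31374 − 4864.3 = 26509.7 J
Mass melted = 26509.7 / 335.0 = 79.13 g
Ice remaining = 463.0 − 79.13 = 383.87 g

m_ice remaining = 384 g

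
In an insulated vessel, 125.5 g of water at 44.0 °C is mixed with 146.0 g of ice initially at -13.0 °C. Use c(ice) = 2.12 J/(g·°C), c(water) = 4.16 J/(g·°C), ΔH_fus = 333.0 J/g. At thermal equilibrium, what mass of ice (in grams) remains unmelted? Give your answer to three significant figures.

m_ice remaining = 89.1 g

Heat to warm all ice to 0 °C: 146.0×2.12×13.0 = 4023.8 J
Heat released by water cooling to 0 °C: 125.5×4.16×44.0 = 22972 J
22972 J < 4023.8 + 146.0×333.0 = 52641.8 J, so not all ice melts; final T = 0 °C.
Heat left for melting: 22972 − 4023.8 = 18948.2 J
Mass melted = 18948.2 / 333.0 = 56.90 g
Ice remaining = 146.0 − 56.90 = 89.10 g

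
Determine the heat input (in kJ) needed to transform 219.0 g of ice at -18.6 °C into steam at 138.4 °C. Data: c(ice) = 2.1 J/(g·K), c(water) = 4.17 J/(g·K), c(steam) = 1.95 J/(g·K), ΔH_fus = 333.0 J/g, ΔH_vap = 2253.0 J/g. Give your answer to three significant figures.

q1 (heat ice -18.6→0.0 °C): 219.0 × 2.1 × 18.6 = 8554 J
q2 (melt at 0 °C): 219.0 × 333.0 = 72927 J
q3 (heat water 0.0→100.0 °C): 219.0 × 4.17 × 100.0 = 91323 J
q4 (vaporize at 100 °C): 219.0 × 2253.0 = 493407 J
q5 (heat steam 100.0→138.4 °C): 219.0 × 1.95 × 38.4 = 16399 J
Total: 8554 + 72927 + 91323 + 493407 + 16399 = 682610 J = 683 kJ

q = 683 kJ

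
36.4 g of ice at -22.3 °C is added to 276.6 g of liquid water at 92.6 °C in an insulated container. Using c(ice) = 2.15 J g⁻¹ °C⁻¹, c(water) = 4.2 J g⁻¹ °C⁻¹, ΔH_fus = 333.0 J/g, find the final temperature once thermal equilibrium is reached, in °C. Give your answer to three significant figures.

Heat to bring ice to 0 °C and melt it: q₁ = 36.4×2.15×22.3 + 36.4×333.0 = 13866 J
Heat the water can supply cooling to 0 °C: 276.6×4.2×92.6 = 107575 J > q₁, so all ice melts.
Energy balance: 276.6×4.2×(92.6 − T) = 13866 + 36.4×4.2×(T − 0)
1161.72(92.6 − T) = 13866 + 152.88 T
107575 − 13866 = 1314.60 T
T = 93709 / 1314.60 = 71.28 °C

T_f = 71.3 °C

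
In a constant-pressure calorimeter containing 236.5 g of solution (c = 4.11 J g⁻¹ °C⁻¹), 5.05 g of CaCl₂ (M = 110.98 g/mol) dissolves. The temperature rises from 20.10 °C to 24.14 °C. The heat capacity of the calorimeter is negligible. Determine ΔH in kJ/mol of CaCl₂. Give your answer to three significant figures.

|ΔT| = |24.14 − 20.10| = 4.04 °C
|q_surr| = (236.5 × 4.11) × 4.04 = 972.015 × 4.04 = 3927 J
n(CaCl₂) = 5.05 / 110.98 = 0.04550 mol
Temperature rose, so q_rxn = −|q_surr| = -3.927 kJ
ΔH = q_rxn / n = -86.31 kJ/mol

ΔH = -86.3 kJ/mol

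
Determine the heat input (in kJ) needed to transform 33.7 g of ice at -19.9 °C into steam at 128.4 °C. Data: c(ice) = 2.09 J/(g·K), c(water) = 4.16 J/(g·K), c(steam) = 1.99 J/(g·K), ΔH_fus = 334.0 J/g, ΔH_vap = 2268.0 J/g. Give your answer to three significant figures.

q = 105 kJ

q1 (heat ice -19.9→0.0 °C): 33.7 × 2.09 × 19.9 = 1402 J
q2 (melt at 0 °C): 33.7 × 334.0 = 11256 J
q3 (heat water 0.0→100.0 °C): 33.7 × 4.16 × 100.0 = 14019 J
q4 (vaporize at 100 °C): 33.7 × 2268.0 = 76432 J
q5 (heat steam 100.0→128.4 °C): 33.7 × 1.99 × 28.4 = 1905 J
Total: 1402 + 11256 + 14019 + 76432 + 1905 = 105014 J = 105 kJ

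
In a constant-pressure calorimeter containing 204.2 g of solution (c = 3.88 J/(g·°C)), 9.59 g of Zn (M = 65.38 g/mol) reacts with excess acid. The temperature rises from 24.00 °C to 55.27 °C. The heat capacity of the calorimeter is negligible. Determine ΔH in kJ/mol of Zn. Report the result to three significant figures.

ΔH = -169 kJ/mol

|ΔT| = |55.27 − 24.00| = 31.27 °C
|q_surr| = (204.2 × 3.88) × 31.27 = 792.296 × 31.27 = 24780 J
n(Zn) = 9.59 / 65.38 = 0.1467 mol
Temperature rose, so q_rxn = −|q_surr| = -24.78 kJ
ΔH = q_rxn / n = -168.9 kJ/mol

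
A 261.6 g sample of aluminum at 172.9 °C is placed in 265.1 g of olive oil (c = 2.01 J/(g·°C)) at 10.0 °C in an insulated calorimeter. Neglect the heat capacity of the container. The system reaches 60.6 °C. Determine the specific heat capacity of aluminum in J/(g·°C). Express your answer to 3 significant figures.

q_gained = (265.1 × 2.01) × (60.6 − 10.0) = 26960 J
q_lost = 261.6 × c × (172.9 − 60.6) = 29377.68 c
Set equal: c = 26960 / 29377.68 = 0.918 J/(g·°C)

c = 0.918 J/(g·°C)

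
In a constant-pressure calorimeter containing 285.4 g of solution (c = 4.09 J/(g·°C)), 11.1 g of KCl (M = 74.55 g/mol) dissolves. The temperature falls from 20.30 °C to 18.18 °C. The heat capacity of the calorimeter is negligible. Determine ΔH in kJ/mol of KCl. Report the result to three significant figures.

ΔH = 16.6 kJ/mol

|ΔT| = |18.18 − 20.30| = 2.12 °C
|q_surr| = (285.4 × 4.09) × 2.12 = 1167.286 × 2.12 = 2475 J
n(KCl) = 11.1 / 74.55 = 0.1489 mol
Temperature fell, so q_rxn = +|q_surr| = 2.475 kJ
ΔH = q_rxn / n = 16.62 kJ/mol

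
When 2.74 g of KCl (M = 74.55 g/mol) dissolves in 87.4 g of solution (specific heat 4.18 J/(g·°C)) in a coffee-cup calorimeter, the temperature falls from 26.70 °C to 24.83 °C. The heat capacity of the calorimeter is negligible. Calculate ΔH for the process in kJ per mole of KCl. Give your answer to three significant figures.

ΔH = 18.6 kJ/mol

|ΔT| = |24.83 − 26.70| = 1.87 °C
|q_surr| = (87.4 × 4.18) × 1.87 = 365.332 × 1.87 = 683.2 J
n(KCl) = 2.74 / 74.55 = 0.03675 mol
Temperature fell, so q_rxn = +|q_surr| = 0.6832 kJ
ΔH = q_rxn / n = 18.59 kJ/mol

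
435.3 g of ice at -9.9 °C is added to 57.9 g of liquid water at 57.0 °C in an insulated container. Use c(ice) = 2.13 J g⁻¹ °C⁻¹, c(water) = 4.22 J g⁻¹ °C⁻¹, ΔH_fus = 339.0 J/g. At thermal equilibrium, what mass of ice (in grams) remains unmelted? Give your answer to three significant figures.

m_ice remaining = 421 g

Heat to warm all ice to 0 °C: 435.3×2.13×9.9 = 9179.2 J
Heat released by water cooling to 0 °C: 57.9×4.22×57.0 = 13927 J
13927 J < 9179.2 + 435.3×339.0 = 156745.9 J, so not all ice melts; final T = 0 °C.
Heat left for melting: 13927 − 9179.2 = 4747.8 J
Mass melted = 4747.8 / 339.0 = 14.01 g
Ice remaining = 435.3 − 14.01 = 421.29 g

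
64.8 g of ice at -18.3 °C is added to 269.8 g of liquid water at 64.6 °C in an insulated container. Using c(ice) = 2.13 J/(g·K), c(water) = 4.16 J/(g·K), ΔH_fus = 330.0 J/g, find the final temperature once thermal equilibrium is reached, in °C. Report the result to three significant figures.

T_f = 34.9 °C

Heat to bring ice to 0 °C and melt it: q₁ = 64.8×2.13×18.3 + 64.8×330.0 = 23910 J
Heat the water can supply cooling to 0 °C: 269.8×4.16×64.6 = 72505.0 J > q₁, so all ice melts.
Energy balance: 269.8×4.16×(64.6 − T) = 23910 + 64.8×4.16×(T − 0)
1122.368(64.6 − T) = 23910 + 269.568 T
72505.0 − 23910 = 1391.936 T
T = 48595.0 / 1391.936 = 34.91 °C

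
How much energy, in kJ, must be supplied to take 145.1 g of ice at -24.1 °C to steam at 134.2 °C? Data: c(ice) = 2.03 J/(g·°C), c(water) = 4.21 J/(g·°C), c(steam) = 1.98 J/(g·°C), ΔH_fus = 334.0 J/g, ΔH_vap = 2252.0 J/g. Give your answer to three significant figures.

q = 453 kJ

q1 (heat ice -24.1→0.0 °C): 145.1 × 2.03 × 24.1 = 7099 J
q2 (melt at 0 °C): 145.1 × 334.0 = 48463 J
q3 (heat water 0.0→100.0 °C): 145.1 × 4.21 × 100.0 = 61087 J
q4 (vaporize at 100 °C): 145.1 × 2252.0 = 326765 J
q5 (heat steam 100.0→134.2 °C): 145.1 × 1.98 × 34.2 = 9826 J
Total: 7099 + 48463 + 61087 + 326765 + 9826 = 453240 J = 453 kJ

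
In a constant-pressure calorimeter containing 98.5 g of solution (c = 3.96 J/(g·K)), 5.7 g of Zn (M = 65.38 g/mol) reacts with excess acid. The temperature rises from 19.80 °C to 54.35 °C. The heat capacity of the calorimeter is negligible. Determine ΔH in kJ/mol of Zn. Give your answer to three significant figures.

ΔH = -155 kJ/mol

|ΔT| = |54.35 − 19.80| = 34.55 °C
|q_surr| = (98.5 × 3.96) × 34.55 = 390.06 × 34.55 = 13480 J
n(Zn) = 5.7 / 65.38 = 0.08718 mol
Temperature rose, so q_rxn = −|q_surr| = -13.48 kJ
ΔH = q_rxn / n = -154.6 kJ/mol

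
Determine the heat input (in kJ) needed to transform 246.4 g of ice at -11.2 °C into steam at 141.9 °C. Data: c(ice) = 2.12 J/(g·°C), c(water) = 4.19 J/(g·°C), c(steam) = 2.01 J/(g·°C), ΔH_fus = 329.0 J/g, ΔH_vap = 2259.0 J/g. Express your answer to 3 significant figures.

q1 (heat ice -11.2→0.0 °C): 246.4 × 2.12 × 11.2 = 5851 J
q2 (melt at 0 °C): 246.4 × 329.0 = 81066 J
q3 (heat water 0.0→100.0 °C): 246.4 × 4.19 × 100.0 = 103242 J
q4 (vaporize at 100 °C): 246.4 × 2259.0 = 556618 J
q5 (heat steam 100.0→141.9 °C): 246.4 × 2.01 × 41.9 = 20752 J
Total: 5851 + 81066 + 103242 + 556618 + 20752 = 767529 J = 768 kJ

q = 768 kJ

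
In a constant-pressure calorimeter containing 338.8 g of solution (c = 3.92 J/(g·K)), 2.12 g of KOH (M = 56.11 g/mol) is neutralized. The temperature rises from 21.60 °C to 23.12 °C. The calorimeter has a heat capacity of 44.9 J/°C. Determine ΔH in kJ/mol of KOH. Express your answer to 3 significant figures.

ΔH = -55.2 kJ/mol

|ΔT| = |23.12 − 21.60| = 1.52 °C
|q_surr| = (338.8 × 3.92 + 44.9) × 1.52 = 1372.996 × 1.52 = 2087 J
n(KOH) = 2.12 / 56.11 = 0.03778 mol
Temperature rose, so q_rxn = −|q_surr| = -2.087 kJ
ΔH = q_rxn / n = -55.24 kJ/mol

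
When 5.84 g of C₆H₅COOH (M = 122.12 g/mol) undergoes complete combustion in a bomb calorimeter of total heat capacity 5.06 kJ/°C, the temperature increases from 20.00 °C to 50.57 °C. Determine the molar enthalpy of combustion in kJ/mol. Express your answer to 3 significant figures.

ΔH = -3230 kJ/mol

ΔT = 50.57 − 20.00 = 30.57 °C
q_cal = C_cal × ΔT = 5.06 × 30.57 = 154.6842 kJ
n = 5.84 / 122.12 = 0.04782 mol
q_rxn = −q_cal = -154.6842 kJ
ΔH = -154.6842 / 0.04782 = -3234.7 kJ/mol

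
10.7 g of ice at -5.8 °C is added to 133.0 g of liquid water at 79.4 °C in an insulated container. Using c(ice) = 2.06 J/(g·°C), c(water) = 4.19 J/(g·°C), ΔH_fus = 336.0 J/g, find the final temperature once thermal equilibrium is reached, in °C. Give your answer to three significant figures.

Heat to bring ice to 0 °C and melt it: q₁ = 10.7×2.06×5.8 + 10.7×336.0 = 3723.0 J
Heat the water can supply cooling to 0 °C: 133.0×4.19×79.4 = 44247.2 J > q₁, so all ice melts.
Energy balance: 133.0×4.19×(79.4 − T) = 3723.0 + 10.7×4.19×(T − 0)
557.27(79.4 − T) = 3723.0 + 44.833 T
44247.2 − 3723.0 = 602.103 T
T = 40524.2 / 602.103 = 67.30 °C

T_f = 67.3 °C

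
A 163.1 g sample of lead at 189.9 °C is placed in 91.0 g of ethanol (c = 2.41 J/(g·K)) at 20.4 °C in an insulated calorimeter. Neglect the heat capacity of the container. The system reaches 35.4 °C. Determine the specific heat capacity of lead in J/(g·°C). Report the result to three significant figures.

c = 0.131 J/(g·°C)

q_gained = (91.0 × 2.41) × (35.4 − 20.4) = 3290 J
q_lost = 163.1 × c × (189.9 − 35.4) = 25198.95 c
Set equal: c = 3290 / 25198.95 = 0.131 J/(g·°C)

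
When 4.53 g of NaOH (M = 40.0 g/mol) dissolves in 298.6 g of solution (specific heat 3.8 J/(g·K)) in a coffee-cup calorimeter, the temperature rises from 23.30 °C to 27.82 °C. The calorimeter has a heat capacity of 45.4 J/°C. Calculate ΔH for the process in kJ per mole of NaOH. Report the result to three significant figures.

|ΔT| = |27.82 − 23.30| = 4.52 °C
|q_surr| = (298.6 × 3.8 + 45.4) × 4.52 = 1180.08 × 4.52 = 5334 J
n(NaOH) = 4.53 / 40.0 = 0.1133 mol
Temperature rose, so q_rxn = −|q_surr| = -5.334 kJ
ΔH = q_rxn / n = -47.08 kJ/mol

ΔH = -47.1 kJ/mol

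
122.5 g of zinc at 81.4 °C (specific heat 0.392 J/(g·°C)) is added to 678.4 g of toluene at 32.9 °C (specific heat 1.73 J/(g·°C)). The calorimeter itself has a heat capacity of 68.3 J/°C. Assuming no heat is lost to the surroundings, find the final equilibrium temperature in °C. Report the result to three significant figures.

T_f = 34.7 °C

Heat lost by zinc = heat gained by toluene + calorimeter.
(122.5)(0.392)(81.4 − T) = [(678.4)(1.73) + 68.3](T − 32.9)
48.02 (81.4 − T) = 1241.932 (T − 32.9)
3908.8 − 48.02 T = 1241.932 T − 40860
44768.8 = 1289.952 T
T = 34.71 °C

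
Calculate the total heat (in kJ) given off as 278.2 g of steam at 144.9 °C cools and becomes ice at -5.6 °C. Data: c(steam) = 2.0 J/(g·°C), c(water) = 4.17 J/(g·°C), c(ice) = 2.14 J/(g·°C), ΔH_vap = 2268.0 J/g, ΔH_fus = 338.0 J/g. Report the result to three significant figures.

q1 (cool steam 144.9→100 °C): 278.2 × 2.0 × 44.9 = 24982 J
q2 (condense at 100 °C): 278.2 × 2268.0 = 630958 J
q3 (cool water 100→0 °C): 278.2 × 4.17 × 100.0 = 116009 J
q4 (freeze at 0 °C): 278.2 × 338.0 = 94032 J
q5 (cool ice 0→-5.6 °C): 278.2 × 2.14 × 5.6 = 3334 J
Total: 24982 + 630958 + 116009 + 94032 + 3334 = 869315 J = 869 kJ

q = 869 kJ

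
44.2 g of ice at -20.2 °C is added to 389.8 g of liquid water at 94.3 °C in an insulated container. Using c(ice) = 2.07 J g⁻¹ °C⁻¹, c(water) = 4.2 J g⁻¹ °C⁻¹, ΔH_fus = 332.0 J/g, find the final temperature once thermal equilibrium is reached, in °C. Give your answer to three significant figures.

Heat to bring ice to 0 °C and melt it: q₁ = 44.2×2.07×20.2 + 44.2×332.0 = 16523 J
Heat the water can supply cooling to 0 °C: 389.8×4.2×94.3 = 154384 J > q₁, so all ice melts.
Energy balance: 389.8×4.2×(94.3 − T) = 16523 + 44.2×4.2×(T − 0)
1637.16(94.3 − T) = 16523 + 185.64 T
154384 − 16523 = 1822.80 T
T = 137861 / 1822.80 = 75.63 °C

T_f = 75.6 °C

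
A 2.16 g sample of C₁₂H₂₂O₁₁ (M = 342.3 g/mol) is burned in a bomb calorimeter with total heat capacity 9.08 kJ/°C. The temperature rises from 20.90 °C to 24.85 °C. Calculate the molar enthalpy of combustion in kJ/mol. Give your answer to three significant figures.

ΔT = 24.85 − 20.90 = 3.95 °C
q_cal = C_cal × ΔT = 9.08 × 3.95 = 35.866 kJ
n = 2.16 / 342.3 = 0.006310 mol
q_rxn = −q_cal = -35.866 kJ
ΔH = -35.866 / 0.006310 = -5684 kJ/mol

ΔH = -5680 kJ/mol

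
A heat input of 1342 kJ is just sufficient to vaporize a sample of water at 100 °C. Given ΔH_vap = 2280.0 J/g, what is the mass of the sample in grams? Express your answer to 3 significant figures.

m = 589 g

m = q / ΔH_vap = 1342000 J / 2280.0 J/g = 589 g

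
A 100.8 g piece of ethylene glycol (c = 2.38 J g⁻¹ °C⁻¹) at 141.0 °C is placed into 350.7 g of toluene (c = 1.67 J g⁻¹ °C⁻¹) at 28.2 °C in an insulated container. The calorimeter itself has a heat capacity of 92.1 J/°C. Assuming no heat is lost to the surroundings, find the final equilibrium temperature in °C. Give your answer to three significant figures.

Heat lost by ethylene glycol = heat gained by toluene + calorimeter.
(100.8)(2.38)(141.0 − T) = [(350.7)(1.67) + 92.1](T − 28.2)
239.904 (141.0 − T) = 677.769 (T − 28.2)
33826 − 239.904 T = 677.769 T − 19113
52939 = 917.673 T
T = 57.69 °C

T_f = 57.7 °C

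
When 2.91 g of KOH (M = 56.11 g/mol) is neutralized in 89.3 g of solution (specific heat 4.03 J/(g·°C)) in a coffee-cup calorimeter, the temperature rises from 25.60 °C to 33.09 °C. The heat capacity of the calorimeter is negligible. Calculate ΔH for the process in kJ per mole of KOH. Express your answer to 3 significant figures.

ΔH = -52.0 kJ/mol

|ΔT| = |33.09 − 25.60| = 7.49 °C
|q_surr| = (89.3 × 4.03) × 7.49 = 359.879 × 7.49 = 2695 J
n(KOH) = 2.91 / 56.11 = 0.05186 mol
Temperature rose, so q_rxn = −|q_surr| = -2.695 kJ
ΔH = q_rxn / n = -51.97 kJ/mol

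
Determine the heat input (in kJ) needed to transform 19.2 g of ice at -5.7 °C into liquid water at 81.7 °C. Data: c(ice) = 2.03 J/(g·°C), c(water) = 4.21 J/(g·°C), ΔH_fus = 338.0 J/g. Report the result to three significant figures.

q = 13.3 kJ

q1 (heat ice -5.7→0.0 °C): 19.2 × 2.03 × 5.7 = 222 J
q2 (melt at 0 °C): 19.2 × 338.0 = 6490 J
q3 (heat water 0.0→81.7 °C): 19.2 × 4.21 × 81.7 = 6604 J
Total: 222 + 6490 + 6604 = 13316 J = 13.3 kJ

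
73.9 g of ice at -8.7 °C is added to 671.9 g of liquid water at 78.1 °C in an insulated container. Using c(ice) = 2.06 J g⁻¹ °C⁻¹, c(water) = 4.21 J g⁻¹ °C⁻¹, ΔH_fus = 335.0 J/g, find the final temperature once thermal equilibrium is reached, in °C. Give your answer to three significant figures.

T_f = 62.1 °C

Heat to bring ice to 0 °C and melt it: q₁ = 73.9×2.06×8.7 + 73.9×335.0 = 26081 J
Heat the water can supply cooling to 0 °C: 671.9×4.21×78.1 = 220921 J > q₁, so all ice melts.
Energy balance: 671.9×4.21×(78.1 − T) = 26081 + 73.9×4.21×(T − 0)
2828.699(78.1 − T) = 26081 + 311.119 T
220921 − 26081 = 3139.818 T
T = 194840 / 3139.818 = 62.05 °C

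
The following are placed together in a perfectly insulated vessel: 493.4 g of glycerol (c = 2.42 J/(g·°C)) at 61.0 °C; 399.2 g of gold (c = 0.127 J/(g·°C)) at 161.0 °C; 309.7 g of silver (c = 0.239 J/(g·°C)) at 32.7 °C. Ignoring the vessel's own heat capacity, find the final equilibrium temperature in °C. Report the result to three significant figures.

Σ mᵢcᵢ(T − Tᵢ) = 0  ⇒  T = Σ mᵢcᵢTᵢ / Σ mᵢcᵢ
Σ mᵢcᵢ = 493.4×2.42 + 399.2×0.127 + 309.7×0.239 = 1318.7447
Σ mᵢcᵢTᵢ = 1194.028×61.0 + 50.6984×161.0 + 74.0183×32.7 = 83419
T = 83419 / 1318.7447 = 63.26 °C

T_f = 63.3 °C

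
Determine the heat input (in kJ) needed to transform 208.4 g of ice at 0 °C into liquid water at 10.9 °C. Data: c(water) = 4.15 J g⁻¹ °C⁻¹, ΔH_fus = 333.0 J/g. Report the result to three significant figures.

q = 78.8 kJ

q1 (melt at 0 °C): 208.4 × 333.0 = 69397 J
q2 (heat water 0.0→10.9 °C): 208.4 × 4.15 × 10.9 = 9427 J
Total: 69397 + 9427 = 78824 J = 78.8 kJ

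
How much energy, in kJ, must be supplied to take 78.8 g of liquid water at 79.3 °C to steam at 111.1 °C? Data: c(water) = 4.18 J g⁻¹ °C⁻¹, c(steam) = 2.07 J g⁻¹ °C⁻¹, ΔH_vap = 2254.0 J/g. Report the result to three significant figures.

q1 (heat water 79.3→100.0 °C): 78.8 × 4.18 × 20.7 = 6818 J
q2 (vaporize at 100 °C): 78.8 × 2254.0 = 177615 J
q3 (heat steam 100.0→111.1 °C): 78.8 × 2.07 × 11.1 = 1811 J
Total: 6818 + 177615 + 1811 = 186244 J = 186 kJ

q = 186 kJ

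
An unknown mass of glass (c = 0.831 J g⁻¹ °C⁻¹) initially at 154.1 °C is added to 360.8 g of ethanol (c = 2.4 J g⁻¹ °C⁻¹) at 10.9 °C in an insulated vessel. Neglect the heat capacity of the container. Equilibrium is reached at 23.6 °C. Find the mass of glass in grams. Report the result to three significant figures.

q_gained = (360.8 × 2.4) × (23.6 − 10.9) = 11000 J
q_lost = m × 0.831 × (154.1 − 23.6) = 108.4455 m
m = 11000 / 108.4455 = 101 g

m = 101 g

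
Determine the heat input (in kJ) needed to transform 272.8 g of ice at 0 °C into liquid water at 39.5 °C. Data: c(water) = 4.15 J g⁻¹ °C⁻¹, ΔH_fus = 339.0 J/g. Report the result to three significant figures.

q1 (melt at 0 °C): 272.8 × 339.0 = 92479 J
q2 (heat water 0.0→39.5 °C): 272.8 × 4.15 × 39.5 = 44719 J
Total: 92479 + 44719 = 137198 J = 137 kJ

q = 137 kJ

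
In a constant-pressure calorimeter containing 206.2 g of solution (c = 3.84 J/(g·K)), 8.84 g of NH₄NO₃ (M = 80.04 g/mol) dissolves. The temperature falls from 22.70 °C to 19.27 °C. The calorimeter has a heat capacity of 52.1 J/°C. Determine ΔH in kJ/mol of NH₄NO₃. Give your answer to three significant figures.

ΔH = 26.2 kJ/mol

|ΔT| = |19.27 − 22.70| = 3.43 °C
|q_surr| = (206.2 × 3.84 + 52.1) × 3.43 = 843.908 × 3.43 = 2895 J
n(NH₄NO₃) = 8.84 / 80.04 = 0.1104 mol
Temperature fell, so q_rxn = +|q_surr| = 2.895 kJ
ΔH = q_rxn / n = 26.22 kJ/mol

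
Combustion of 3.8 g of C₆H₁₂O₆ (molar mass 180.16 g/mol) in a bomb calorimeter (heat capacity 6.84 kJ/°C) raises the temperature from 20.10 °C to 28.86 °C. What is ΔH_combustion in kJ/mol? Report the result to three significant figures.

ΔT = 28.86 − 20.10 = 8.76 °C
q_cal = C_cal × ΔT = 6.84 × 8.76 = 59.9184 kJ
n = 3.8 / 180.16 = 0.02109 mol
q_rxn = −q_cal = -59.9184 kJ
ΔH = -59.9184 / 0.02109 = -2841 kJ/mol

ΔH = -2840 kJ/mol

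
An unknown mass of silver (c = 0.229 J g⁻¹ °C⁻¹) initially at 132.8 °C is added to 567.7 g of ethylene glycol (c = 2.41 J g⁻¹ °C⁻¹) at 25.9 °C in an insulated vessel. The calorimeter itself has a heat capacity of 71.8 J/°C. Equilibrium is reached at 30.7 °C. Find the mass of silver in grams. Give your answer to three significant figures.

q_gained = (567.7 × 2.41 + 71.8) × (30.7 − 25.9) = 6912 J
q_lost = m × 0.229 × (132.8 − 30.7) = 23.3809 m
m = 6912 / 23.3809 = 296 g

m = 296 g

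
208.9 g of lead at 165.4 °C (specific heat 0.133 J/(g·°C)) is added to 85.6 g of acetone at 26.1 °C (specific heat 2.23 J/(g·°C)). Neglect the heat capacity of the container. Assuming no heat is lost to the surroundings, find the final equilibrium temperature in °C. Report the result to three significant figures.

T_f = 43.8 °C

Heat lost by lead = heat gained by acetone.
(208.9)(0.133)(165.4 − T) = (85.6)(2.23)(T − 26.1)
27.7837 (165.4 − T) = 190.888 (T − 26.1)
4595.4 − 27.7837 T = 190.888 T − 4982.2
9577.6 = 218.6717 T
T = 43.80 °C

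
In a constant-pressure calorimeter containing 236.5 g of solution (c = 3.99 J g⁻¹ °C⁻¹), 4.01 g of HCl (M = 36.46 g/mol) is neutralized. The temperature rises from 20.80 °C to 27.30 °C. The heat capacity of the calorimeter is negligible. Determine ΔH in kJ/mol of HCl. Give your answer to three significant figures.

ΔH = -55.8 kJ/mol

|ΔT| = |27.30 − 20.80| = 6.50 °C
|q_surr| = (236.5 × 3.99) × 6.50 = 943.635 × 6.50 = 6134 J
n(HCl) = 4.01 / 36.46 = 0.1100 mol
Temperature rose, so q_rxn = −|q_surr| = -6.134 kJ
ΔH = q_rxn / n = -55.76 kJ/mol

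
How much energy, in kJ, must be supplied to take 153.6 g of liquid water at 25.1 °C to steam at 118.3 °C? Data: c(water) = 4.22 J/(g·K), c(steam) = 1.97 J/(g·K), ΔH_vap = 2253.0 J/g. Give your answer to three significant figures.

q = 400 kJ

q1 (heat water 25.1→100.0 °C): 153.6 × 4.22 × 74.9 = 48550 J
q2 (vaporize at 100 °C): 153.6 × 2253.0 = 346061 J
q3 (heat steam 100.0→118.3 °C): 153.6 × 1.97 × 18.3 = 5537 J
Total: 48550 + 346061 + 5537 = 400148 J = 400 kJ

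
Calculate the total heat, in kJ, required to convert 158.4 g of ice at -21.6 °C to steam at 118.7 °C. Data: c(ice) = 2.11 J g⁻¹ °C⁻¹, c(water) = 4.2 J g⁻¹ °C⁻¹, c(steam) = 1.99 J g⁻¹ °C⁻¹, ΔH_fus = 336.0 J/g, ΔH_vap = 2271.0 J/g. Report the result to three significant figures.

q1 (heat ice -21.6→0.0 °C): 158.4 × 2.11 × 21.6 = 7219 J
q2 (melt at 0 °C): 158.4 × 336.0 = 53222 J
q3 (heat water 0.0→100.0 °C): 158.4 × 4.2 × 100.0 = 66528 J
q4 (vaporize at 100 °C): 158.4 × 2271.0 = 359726 J
q5 (heat steam 100.0→118.7 °C): 158.4 × 1.99 × 18.7 = 5895 J
Total: 7219 + 53222 + 66528 + 359726 + 5895 = 492590 J = 493 kJ

q = 493 kJ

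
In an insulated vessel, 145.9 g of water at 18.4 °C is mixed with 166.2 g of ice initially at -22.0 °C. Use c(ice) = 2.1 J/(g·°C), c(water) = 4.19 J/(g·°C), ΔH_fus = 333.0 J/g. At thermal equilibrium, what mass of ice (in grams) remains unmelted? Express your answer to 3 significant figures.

m_ice remaining = 155 g

Heat to warm all ice to 0 °C: 166.2×2.1×22.0 = 7678.4 J
Heat released by water cooling to 0 °C: 145.9×4.19×18.4 = 11248 J
11248 J < 7678.4 + 166.2×333.0 = 63023.0 J, so not all ice melts; final T = 0 °C.
Heat left for melting: 11248 − 7678.4 = 3569.6 J
Mass melted = 3569.6 / 333.0 = 10.72 g
Ice remaining = 166.2 − 10.72 = 155.48 g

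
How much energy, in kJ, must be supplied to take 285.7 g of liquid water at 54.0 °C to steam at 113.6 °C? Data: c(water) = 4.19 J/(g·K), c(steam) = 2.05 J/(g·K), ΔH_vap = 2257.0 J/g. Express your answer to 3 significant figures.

q1 (heat water 54.0→100.0 °C): 285.7 × 4.19 × 46.0 = 55066 J
q2 (vaporize at 100 °C): 285.7 × 2257.0 = 644825 J
q3 (heat steam 100.0→113.6 °C): 285.7 × 2.05 × 13.6 = 7965 J
Total: 55066 + 644825 + 7965 = 707856 J = 708 kJ

q = 708 kJ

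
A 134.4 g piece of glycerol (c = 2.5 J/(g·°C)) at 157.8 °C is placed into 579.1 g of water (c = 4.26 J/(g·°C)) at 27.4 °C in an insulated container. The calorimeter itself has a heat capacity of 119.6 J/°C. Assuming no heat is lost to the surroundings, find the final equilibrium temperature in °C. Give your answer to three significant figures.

Heat lost by glycerol = heat gained by water + calorimeter.
(134.4)(2.5)(157.8 − T) = [(579.1)(4.26) + 119.6](T − 27.4)
336 (157.8 − T) = 2586.566 (T − 27.4)
53021 − 336 T = 2586.566 T − 70872
123893 = 2922.566 T
T = 42.39 °C

T_f = 42.4 °C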